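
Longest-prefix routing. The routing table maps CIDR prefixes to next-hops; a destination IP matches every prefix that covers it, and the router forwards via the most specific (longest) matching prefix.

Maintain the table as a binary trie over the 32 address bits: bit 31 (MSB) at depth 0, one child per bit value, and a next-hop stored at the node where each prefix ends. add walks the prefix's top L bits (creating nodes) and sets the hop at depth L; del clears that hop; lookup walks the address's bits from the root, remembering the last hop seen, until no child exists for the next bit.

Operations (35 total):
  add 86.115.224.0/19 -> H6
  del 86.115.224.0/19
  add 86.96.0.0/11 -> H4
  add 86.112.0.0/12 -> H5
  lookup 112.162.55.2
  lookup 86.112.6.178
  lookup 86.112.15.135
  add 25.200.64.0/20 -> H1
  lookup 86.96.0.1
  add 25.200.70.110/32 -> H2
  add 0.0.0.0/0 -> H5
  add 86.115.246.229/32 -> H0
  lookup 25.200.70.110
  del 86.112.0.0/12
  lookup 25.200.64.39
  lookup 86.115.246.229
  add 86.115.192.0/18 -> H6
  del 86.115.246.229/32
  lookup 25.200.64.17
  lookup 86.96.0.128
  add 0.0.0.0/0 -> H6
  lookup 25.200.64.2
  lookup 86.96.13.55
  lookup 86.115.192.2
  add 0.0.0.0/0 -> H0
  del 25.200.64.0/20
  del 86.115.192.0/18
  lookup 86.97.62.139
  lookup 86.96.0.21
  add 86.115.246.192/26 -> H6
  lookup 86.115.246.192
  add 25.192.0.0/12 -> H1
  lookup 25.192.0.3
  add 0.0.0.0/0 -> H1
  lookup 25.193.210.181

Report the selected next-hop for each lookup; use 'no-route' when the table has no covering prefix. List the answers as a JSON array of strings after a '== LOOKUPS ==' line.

Process each operation:
  add 86.115.224.0/19 -> H6 at depth 19
  - 86.115.224.0/19 clear@19
  add 86.96.0.0/11 -> H4 at depth 11
  add 86.112.0.0/12 -> H5 at depth 12
  Q 112.162.55.2: descend 01 ; hops seen [∅] ; pick no-route
  Q 86.112.6.178: descend 01010110011100 ; hops seen [H4,H5] ; pick H5
  Q 86.112.15.135: descend 01010110011100 ; hops seen [H4,H5] ; pick H5
  add 25.200.64.0/20 -> H1 at depth 20
  Q 86.96.0.1: descend 01010110011 ; hops seen [H4] ; pick H4
  add 25.200.70.110/32 -> H2 at depth 32
  add 0.0.0.0/0 -> H5 at depth 0
  add 86.115.246.229/32 -> H0 at depth 32
  Q 25.200.70.110: descend 00011001110010000100011001101110 ; hops seen [H5,H1,H2] ; pick H2
  - 86.112.0.0/12 clear@12
  Q 25.200.64.39: descend 000110011100100001000 ; hops seen [H5,H1] ; pick H1
  Q 86.115.246.229: descend 01010110011100111111011011100101 ; hops seen [H5,H4,H0] ; pick H0
  add 86.115.192.0/18 -> H6 at depth 18
  - 86.115.246.229/32 clear@32
  Q 25.200.64.17: descend 000110011100100001000 ; hops seen [H5,H1] ; pick H1
  Q 86.96.0.128: descend 01010110011 ; hops seen [H5,H4] ; pick H4
  add 0.0.0.0/0 -> H6 at depth 0
  Q 25.200.64.2: descend 000110011100100001000 ; hops seen [H6,H1] ; pick H1
  Q 86.96.13.55: descend 01010110011 ; hops seen [H6,H4] ; pick H4
  Q 86.115.192.2: descend 010101100111001111 ; hops seen [H6,H4,H6] ; pick H6
  add 0.0.0.0/0 -> H0 at depth 0
  - 25.200.64.0/20 clear@20
  - 86.115.192.0/18 clear@18
  Q 86.97.62.139: descend 01010110011 ; hops seen [H0,H4] ; pick H4
  Q 86.96.0.21: descend 01010110011 ; hops seen [H0,H4] ; pick H4
  add 86.115.246.192/26 -> H6 at depth 26
  Q 86.115.246.192: descend 01010110011100111111011011 ; hops seen [H0,H4,H6] ; pick H6
  add 25.192.0.0/12 -> H1 at depth 12
  Q 25.192.0.3: descend 000110011100 ; hops seen [H0,H1] ; pick H1
  add 0.0.0.0/0 -> H1 at depth 0
  Q 25.193.210.181: descend 000110011100 ; hops seen [H1,H1] ; pick H1

== LOOKUPS ==
["no-route","H5","H5","H4","H2","H1","H0","H1","H4","H1","H4","H6","H4","H4","H6","H1","H1"]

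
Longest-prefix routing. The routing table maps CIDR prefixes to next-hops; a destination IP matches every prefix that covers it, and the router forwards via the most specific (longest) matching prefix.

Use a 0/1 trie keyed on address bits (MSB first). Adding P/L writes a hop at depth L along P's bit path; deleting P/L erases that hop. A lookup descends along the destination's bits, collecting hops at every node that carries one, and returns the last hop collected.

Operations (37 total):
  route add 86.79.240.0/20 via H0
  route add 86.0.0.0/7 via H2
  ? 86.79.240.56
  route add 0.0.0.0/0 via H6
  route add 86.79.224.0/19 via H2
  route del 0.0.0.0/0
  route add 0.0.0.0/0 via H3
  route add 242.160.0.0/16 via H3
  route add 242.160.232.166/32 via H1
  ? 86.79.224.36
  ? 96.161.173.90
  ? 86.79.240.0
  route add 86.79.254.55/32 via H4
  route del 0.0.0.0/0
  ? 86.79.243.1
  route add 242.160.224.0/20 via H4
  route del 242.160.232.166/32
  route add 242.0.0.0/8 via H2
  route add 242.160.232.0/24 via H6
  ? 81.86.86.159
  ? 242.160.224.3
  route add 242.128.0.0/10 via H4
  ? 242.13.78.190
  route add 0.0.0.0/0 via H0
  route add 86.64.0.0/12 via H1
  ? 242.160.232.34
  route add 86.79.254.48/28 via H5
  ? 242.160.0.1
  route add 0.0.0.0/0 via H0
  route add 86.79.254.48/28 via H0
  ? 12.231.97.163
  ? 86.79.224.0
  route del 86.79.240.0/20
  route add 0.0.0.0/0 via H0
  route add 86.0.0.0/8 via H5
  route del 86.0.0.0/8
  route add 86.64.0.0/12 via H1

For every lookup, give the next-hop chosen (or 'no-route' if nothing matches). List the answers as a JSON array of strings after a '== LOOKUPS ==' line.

Apply in order:
  + 86.79.240.0/20 (H0) depth=20
  + 86.0.0.0/7 (H2) depth=7
  lookup 86.79.240.56: bits 01010110010011111111 walk d0:-→d1:-→d2:-→d3:-→d4:-→d5:-→d6:-→d7:H2→d8:-→d9:-→d10:-→d11:-→d12:-→d13:-→d14:-→d15:-→d16:-→d17:-→d18:-→d19:-→d20:H0 -> H0
  + 0.0.0.0/0 (H6) depth=0
  + 86.79.224.0/19 (H2) depth=19
  - 0.0.0.0/0 clear@0
  + 0.0.0.0/0 (H3) depth=0
  + 242.160.0.0/16 (H3) depth=16
  + 242.160.232.166/32 (H1) depth=32
  lookup 86.79.224.36: bits 0101011001001111111 walk d0:H3→d1:-→d2:-→d3:-→d4:-→d5:-→d6:-→d7:H2→d8:-→d9:-→d10:-→d11:-→d12:-→d13:-→d14:-→d15:-→d16:-→d17:-→d18:-→d19:H2 -> H2
  lookup 96.161.173.90: bits 01 walk d0:H3→d1:-→d2:- -> H3
  lookup 86.79.240.0: bits 01010110010011111111 walk d0:H3→d1:-→d2:-→d3:-→d4:-→d5:-→d6:-→d7:H2→d8:-→d9:-→d10:-→d11:-→d12:-→d13:-→d14:-→d15:-→d16:-→d17:-→d18:-→d19:H2→d20:H0 -> H0
  + 86.79.254.55/32 (H4) depth=32
  - 0.0.0.0/0 clear@0
  lookup 86.79.243.1: bits 01010110010011111111 walk d0:-→d1:-→d2:-→d3:-→d4:-→d5:-→d6:-→d7:H2→d8:-→d9:-→d10:-→d11:-→d12:-→d13:-→d14:-→d15:-→d16:-→d17:-→d18:-→d19:H2→d20:H0 -> H0
  + 242.160.224.0/20 (H4) depth=20
  - 242.160.232.166/32 clear@32
  + 242.0.0.0/8 (H2) depth=8
  + 242.160.232.0/24 (H6) depth=24
  lookup 81.86.86.159: bits 01010 walk d0:-→d1:-→d2:-→d3:-→d4:-→d5:- -> no-route
  lookup 242.160.224.3: bits 11110010101000001110 walk d0:-→d1:-→d2:-→d3:-→d4:-→d5:-→d6:-→d7:-→d8:H2→d9:-→d10:-→d11:-→d12:-→d13:-→d14:-→d15:-→d16:H3→d17:-→d18:-→d19:-→d20:H4 -> H4
  + 242.128.0.0/10 (H4) depth=10
  lookup 242.13.78.190: bits 11110010 walk d0:-→d1:-→d2:-→d3:-→d4:-→d5:-→d6:-→d7:-→d8:H2 -> H2
  + 0.0.0.0/0 (H0) depth=0
  + 86.64.0.0/12 (H1) depth=12
  lookup 242.160.232.34: bits 111100101010000011101000 walk d0:H0→d1:-→d2:-→d3:-→d4:-→d5:-→d6:-→d7:-→d8:H2→d9:-→d10:H4→d11:-→d12:-→d13:-→d14:-→d15:-→d16:H3→d17:-→d18:-→d19:-→d20:H4→d21:-→d22:-→d23:-→d24:H6 -> H6
  + 86.79.254.48/28 (H5) depth=28
  lookup 242.160.0.1: bits 1111001010100000 walk d0:H0→d1:-→d2:-→d3:-→d4:-→d5:-→d6:-→d7:-→d8:H2→d9:-→d10:H4→d11:-→d12:-→d13:-→d14:-→d15:-→d16:H3 -> H3
  + 0.0.0.0/0 (H0) depth=0
  + 86.79.254.48/28 (H0) depth=28
  lookup 12.231.97.163: bits 0 walk d0:H0→d1:- -> H0
  lookup 86.79.224.0: bits 0101011001001111111 walk d0:H0→d1:-→d2:-→d3:-→d4:-→d5:-→d6:-→d7:H2→d8:-→d9:-→d10:-→d11:-→d12:H1→d13:-→d14:-→d15:-→d16:-→d17:-→d18:-→d19:H2 -> H2
  - 86.79.240.0/20 clear@20
  + 0.0.0.0/0 (H0) depth=0
  + 86.0.0.0/8 (H5) depth=8
  - 86.0.0.0/8 clear@8
  + 86.64.0.0/12 (H1) depth=12

== LOOKUPS ==
["H0","H2","H3","H0","H0","no-route","H4","H2","H6","H3","H0","H2"]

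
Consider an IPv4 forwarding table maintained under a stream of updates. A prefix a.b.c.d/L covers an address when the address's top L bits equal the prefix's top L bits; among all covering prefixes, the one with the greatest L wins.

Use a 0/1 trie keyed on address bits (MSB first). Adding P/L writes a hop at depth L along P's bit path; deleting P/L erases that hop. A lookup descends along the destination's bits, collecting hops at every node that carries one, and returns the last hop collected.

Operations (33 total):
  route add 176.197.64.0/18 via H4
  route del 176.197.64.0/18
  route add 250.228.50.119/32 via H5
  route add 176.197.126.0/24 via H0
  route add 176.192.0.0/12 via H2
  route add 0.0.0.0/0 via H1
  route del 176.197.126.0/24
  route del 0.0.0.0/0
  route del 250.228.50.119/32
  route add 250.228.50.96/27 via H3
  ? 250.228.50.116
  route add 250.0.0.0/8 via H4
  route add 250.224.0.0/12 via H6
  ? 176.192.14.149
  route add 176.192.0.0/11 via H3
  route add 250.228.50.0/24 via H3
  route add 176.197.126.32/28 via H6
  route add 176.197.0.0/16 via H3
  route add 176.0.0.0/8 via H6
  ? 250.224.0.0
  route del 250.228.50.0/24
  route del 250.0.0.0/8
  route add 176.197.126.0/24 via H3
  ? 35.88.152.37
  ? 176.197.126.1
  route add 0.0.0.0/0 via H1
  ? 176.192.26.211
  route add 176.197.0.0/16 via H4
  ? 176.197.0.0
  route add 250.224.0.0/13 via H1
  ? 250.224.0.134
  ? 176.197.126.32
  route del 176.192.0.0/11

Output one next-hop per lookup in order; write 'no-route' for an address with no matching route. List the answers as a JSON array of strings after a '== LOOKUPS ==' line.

Process each operation:
  + 176.197.64.0/18 (H4) depth=18
  del 176.197.64.0/18 (clear depth 18)
  + 250.228.50.119/32 (H5) depth=32
  + 176.197.126.0/24 (H0) depth=24
  + 176.192.0.0/12 (H2) depth=12
  + 0.0.0.0/0 (H1) depth=0
  del 176.197.126.0/24 (clear depth 24)
  del 0.0.0.0/0 (clear depth 0)
  del 250.228.50.119/32 (clear depth 32)
  + 250.228.50.96/27 (H3) depth=27
  lookup 250.228.50.116: bits 111110101110010000110010011101 walk d0:-→d1:-→d2:-→d3:-→d4:-→d5:-→d6:-→d7:-→d8:-→d9:-→d10:-→d11:-→d12:-→d13:-→d14:-→d15:-→d16:-→d17:-→d18:-→d19:-→d20:-→d21:-→d22:-→d23:-→d24:-→d25:-→d26:-→d27:H3→d28:-→d29:-→d30:- -> H3
  + 250.0.0.0/8 (H4) depth=8
  + 250.224.0.0/12 (H6) depth=12
  lookup 176.192.14.149: bits 1011000011000 walk d0:-→d1:-→d2:-→d3:-→d4:-→d5:-→d6:-→d7:-→d8:-→d9:-→d10:-→d11:-→d12:H2→d13:- -> H2
  + 176.192.0.0/11 (H3) depth=11
  + 250.228.50.0/24 (H3) depth=24
  + 176.197.126.32/28 (H6) depth=28
  + 176.197.0.0/16 (H3) depth=16
  + 176.0.0.0/8 (H6) depth=8
  lookup 250.224.0.0: bits 1111101011100 walk d0:-→d1:-→d2:-→d3:-→d4:-→d5:-→d6:-→d7:-→d8:H4→d9:-→d10:-→d11:-→d12:H6→d13:- -> H6
  del 250.228.50.0/24 (clear depth 24)
  del 250.0.0.0/8 (clear depth 8)
  + 176.197.126.0/24 (H3) depth=24
  lookup 35.88.152.37: bits ε walk d0:- -> no-route
  lookup 176.197.126.1: bits 10110000110001010111111000 walk d0:-→d1:-→d2:-→d3:-→d4:-→d5:-→d6:-→d7:-→d8:H6→d9:-→d10:-→d11:H3→d12:H2→d13:-→d14:-→d15:-→d16:H3→d17:-→d18:-→d19:-→d20:-→d21:-→d22:-→d23:-→d24:H3→d25:-→d26:- -> H3
  + 0.0.0.0/0 (H1) depth=0
  lookup 176.192.26.211: bits 1011000011000 walk d0:H1→d1:-→d2:-→d3:-→d4:-→d5:-→d6:-→d7:-→d8:H6→d9:-→d10:-→d11:H3→d12:H2→d13:- -> H2
  + 176.197.0.0/16 (H4) depth=16
  lookup 176.197.0.0: bits 10110000110001010 walk d0:H1→d1:-→d2:-→d3:-→d4:-→d5:-→d6:-→d7:-→d8:H6→d9:-→d10:-→d11:H3→d12:H2→d13:-→d14:-→d15:-→d16:H4→d17:- -> H4
  + 250.224.0.0/13 (H1) depth=13
  lookup 250.224.0.134: bits 1111101011100 walk d0:H1→d1:-→d2:-→d3:-→d4:-→d5:-→d6:-→d7:-→d8:-→d9:-→d10:-→d11:-→d12:H6→d13:H1 -> H1
  lookup 176.197.126.32: bits 1011000011000101011111100010 walk d0:H1→d1:-→d2:-→d3:-→d4:-→d5:-→d6:-→d7:-→d8:H6→d9:-→d10:-→d11:H3→d12:H2→d13:-→d14:-→d15:-→d16:H4→d17:-→d18:-→d19:-→d20:-→d21:-→d22:-→d23:-→d24:H3→d25:-→d26:-→d27:-→d28:H6 -> H6
  del 176.192.0.0/11 (clear depth 11)

== LOOKUPS ==
["H3","H2","H6","no-route","H3","H2","H4","H1","H6"]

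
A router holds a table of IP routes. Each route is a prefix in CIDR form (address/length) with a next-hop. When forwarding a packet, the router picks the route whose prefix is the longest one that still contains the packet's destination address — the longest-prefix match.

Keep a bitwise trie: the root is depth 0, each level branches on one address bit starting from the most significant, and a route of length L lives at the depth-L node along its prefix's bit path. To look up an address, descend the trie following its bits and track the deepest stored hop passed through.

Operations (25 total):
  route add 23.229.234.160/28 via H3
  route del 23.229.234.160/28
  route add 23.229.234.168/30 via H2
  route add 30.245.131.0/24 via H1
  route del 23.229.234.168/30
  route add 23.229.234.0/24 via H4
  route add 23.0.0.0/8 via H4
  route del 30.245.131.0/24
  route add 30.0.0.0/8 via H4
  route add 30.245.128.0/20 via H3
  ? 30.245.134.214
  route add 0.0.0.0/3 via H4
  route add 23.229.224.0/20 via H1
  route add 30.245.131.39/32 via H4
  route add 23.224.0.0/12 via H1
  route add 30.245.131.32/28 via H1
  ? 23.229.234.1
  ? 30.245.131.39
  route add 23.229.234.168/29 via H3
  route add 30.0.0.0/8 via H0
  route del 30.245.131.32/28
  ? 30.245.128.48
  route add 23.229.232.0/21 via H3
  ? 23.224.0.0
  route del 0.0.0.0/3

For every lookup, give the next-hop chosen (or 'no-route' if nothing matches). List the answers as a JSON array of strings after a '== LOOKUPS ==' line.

Apply in order:
  add 23.229.234.160/28 -> H3 at depth 28
  - 23.229.234.160/28 clear@28
  add 23.229.234.168/30 -> H2 at depth 30
  add 30.245.131.0/24 -> H1 at depth 24
  - 23.229.234.168/30 clear@30
  add 23.229.234.0/24 -> H4 at depth 24
  add 23.0.0.0/8 -> H4 at depth 8
  - 30.245.131.0/24 clear@24
  add 30.0.0.0/8 -> H4 at depth 8
  add 30.245.128.0/20 -> H3 at depth 20
  ? 30.245.134.214  path d0:-→d1:-→d2:-→d3:-→d4:-→d5:-→d6:-→d7:-→d8:H4→d9:-→d10:-→d11:-→d12:-→d13:-→d14:-→d15:-→d16:-→d17:-→d18:-→d19:-→d20:H3→d21:-  best=H3
  add 0.0.0.0/3 -> H4 at depth 3
  add 23.229.224.0/20 -> H1 at depth 20
  add 30.245.131.39/32 -> H4 at depth 32
  add 23.224.0.0/12 -> H1 at depth 12
  add 30.245.131.32/28 -> H1 at depth 28
  ? 23.229.234.1  path d0:-→d1:-→d2:-→d3:H4→d4:-→d5:-→d6:-→d7:-→d8:H4→d9:-→d10:-→d11:-→d12:H1→d13:-→d14:-→d15:-→d16:-→d17:-→d18:-→d19:-→d20:H1→d21:-→d22:-→d23:-→d24:H4  best=H4
  ? 30.245.131.39  path d0:-→d1:-→d2:-→d3:H4→d4:-→d5:-→d6:-→d7:-→d8:H4→d9:-→d10:-→d11:-→d12:-→d13:-→d14:-→d15:-→d16:-→d17:-→d18:-→d19:-→d20:H3→d21:-→d22:-→d23:-→d24:-→d25:-→d26:-→d27:-→d28:H1→d29:-→d30:-→d31:-→d32:H4  best=H4
  add 23.229.234.168/29 -> H3 at depth 29
  add 30.0.0.0/8 -> H0 at depth 8
  - 30.245.131.32/28 clear@28
  ? 30.245.128.48  path d0:-→d1:-→d2:-→d3:H4→d4:-→d5:-→d6:-→d7:-→d8:H0→d9:-→d10:-→d11:-→d12:-→d13:-→d14:-→d15:-→d16:-→d17:-→d18:-→d19:-→d20:H3→d21:-→d22:-  best=H3
  add 23.229.232.0/21 -> H3 at depth 21
  ? 23.224.0.0  path d0:-→d1:-→d2:-→d3:H4→d4:-→d5:-→d6:-→d7:-→d8:H4→d9:-→d10:-→d11:-→d12:H1→d13:-  best=H1
  - 0.0.0.0/3 clear@3

== LOOKUPS ==
["H3","H4","H4","H3","H1"]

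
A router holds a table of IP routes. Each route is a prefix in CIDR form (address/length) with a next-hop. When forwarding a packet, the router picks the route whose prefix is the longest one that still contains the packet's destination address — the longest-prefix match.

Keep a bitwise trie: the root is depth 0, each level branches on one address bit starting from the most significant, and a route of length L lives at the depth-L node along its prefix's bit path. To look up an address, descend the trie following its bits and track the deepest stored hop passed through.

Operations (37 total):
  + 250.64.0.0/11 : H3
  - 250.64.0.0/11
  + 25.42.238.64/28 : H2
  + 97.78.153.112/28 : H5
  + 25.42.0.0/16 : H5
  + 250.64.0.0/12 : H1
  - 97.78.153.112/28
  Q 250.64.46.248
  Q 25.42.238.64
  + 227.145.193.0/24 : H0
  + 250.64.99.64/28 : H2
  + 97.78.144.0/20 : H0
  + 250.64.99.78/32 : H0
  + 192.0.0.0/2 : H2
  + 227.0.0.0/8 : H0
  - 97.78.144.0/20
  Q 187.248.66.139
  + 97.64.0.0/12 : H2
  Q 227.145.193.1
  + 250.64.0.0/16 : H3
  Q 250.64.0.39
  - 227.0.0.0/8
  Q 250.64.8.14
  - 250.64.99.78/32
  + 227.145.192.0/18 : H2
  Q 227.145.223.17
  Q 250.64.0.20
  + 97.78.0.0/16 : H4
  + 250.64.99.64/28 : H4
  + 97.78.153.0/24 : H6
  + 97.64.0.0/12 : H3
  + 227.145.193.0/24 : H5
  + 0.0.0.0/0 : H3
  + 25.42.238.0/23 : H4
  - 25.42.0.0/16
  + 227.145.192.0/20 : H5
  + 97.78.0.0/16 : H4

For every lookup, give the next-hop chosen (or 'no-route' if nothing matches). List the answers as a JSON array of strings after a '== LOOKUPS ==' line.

Trace:
  add 250.64.0.0/11 -> H3 at depth 11
  - 250.64.0.0/11 clear@11
  add 25.42.238.64/28 -> H2 at depth 28
  add 97.78.153.112/28 -> H5 at depth 28
  add 25.42.0.0/16 -> H5 at depth 16
  add 250.64.0.0/12 -> H1 at depth 12
  - 97.78.153.112/28 clear@28
  lookup 250.64.46.248: bits 111110100100 walk d0:-→d1:-→d2:-→d3:-→d4:-→d5:-→d6:-→d7:-→d8:-→d9:-→d10:-→d11:-→d12:H1 -> H1
  lookup 25.42.238.64: bits 0001100100101010111011100100 walk d0:-→d1:-→d2:-→d3:-→d4:-→d5:-→d6:-→d7:-→d8:-→d9:-→d10:-→d11:-→d12:-→d13:-→d14:-→d15:-→d16:H5→d17:-→d18:-→d19:-→d20:-→d21:-→d22:-→d23:-→d24:-→d25:-→d26:-→d27:-→d28:H2 -> H2
  add 227.145.193.0/24 -> H0 at depth 24
  add 250.64.99.64/28 -> H2 at depth 28
  add 97.78.144.0/20 -> H0 at depth 20
  add 250.64.99.78/32 -> H0 at depth 32
  add 192.0.0.0/2 -> H2 at depth 2
  add 227.0.0.0/8 -> H0 at depth 8
  - 97.78.144.0/20 clear@20
  lookup 187.248.66.139: bits 1 walk d0:-→d1:- -> no-route
  add 97.64.0.0/12 -> H2 at depth 12
  lookup 227.145.193.1: bits 111000111001000111000001 walk d0:-→d1:-→d2:H2→d3:-→d4:-→d5:-→d6:-→d7:-→d8:H0→d9:-→d10:-→d11:-→d12:-→d13:-→d14:-→d15:-→d16:-→d17:-→d18:-→d19:-→d20:-→d21:-→d22:-→d23:-→d24:H0 -> H0
  add 250.64.0.0/16 -> H3 at depth 16
  lookup 250.64.0.39: bits 11111010010000000 walk d0:-→d1:-→d2:H2→d3:-→d4:-→d5:-→d6:-→d7:-→d8:-→d9:-→d10:-→d11:-→d12:H1→d13:-→d14:-→d15:-→d16:H3→d17:- -> H3
  - 227.0.0.0/8 clear@8
  lookup 250.64.8.14: bits 11111010010000000 walk d0:-→d1:-→d2:H2→d3:-→d4:-→d5:-→d6:-→d7:-→d8:-→d9:-→d10:-→d11:-→d12:H1→d13:-→d14:-→d15:-→d16:H3→d17:- -> H3
  - 250.64.99.78/32 clear@32
  add 227.145.192.0/18 -> H2 at depth 18
  lookup 227.145.223.17: bits 1110001110010001110 walk d0:-→d1:-→d2:H2→d3:-→d4:-→d5:-→d6:-→d7:-→d8:-→d9:-→d10:-→d11:-→d12:-→d13:-→d14:-→d15:-→d16:-→d17:-→d18:H2→d19:- -> H2
  lookup 250.64.0.20: bits 11111010010000000 walk d0:-→d1:-→d2:H2→d3:-→d4:-→d5:-→d6:-→d7:-→d8:-→d9:-→d10:-→d11:-→d12:H1→d13:-→d14:-→d15:-→d16:H3→d17:- -> H3
  add 97.78.0.0/16 -> H4 at depth 16
  add 250.64.99.64/28 -> H4 at depth 28
  add 97.78.153.0/24 -> H6 at depth 24
  add 97.64.0.0/12 -> H3 at depth 12
  add 227.145.193.0/24 -> H5 at depth 24
  add 0.0.0.0/0 -> H3 at depth 0
  add 25.42.238.0/23 -> H4 at depth 23
  - 25.42.0.0/16 clear@16
  add 227.145.192.0/20 -> H5 at depth 20
  add 97.78.0.0/16 -> H4 at depth 16

== LOOKUPS ==
["H1","H2","no-route","H0","H3","H3","H2","H3"]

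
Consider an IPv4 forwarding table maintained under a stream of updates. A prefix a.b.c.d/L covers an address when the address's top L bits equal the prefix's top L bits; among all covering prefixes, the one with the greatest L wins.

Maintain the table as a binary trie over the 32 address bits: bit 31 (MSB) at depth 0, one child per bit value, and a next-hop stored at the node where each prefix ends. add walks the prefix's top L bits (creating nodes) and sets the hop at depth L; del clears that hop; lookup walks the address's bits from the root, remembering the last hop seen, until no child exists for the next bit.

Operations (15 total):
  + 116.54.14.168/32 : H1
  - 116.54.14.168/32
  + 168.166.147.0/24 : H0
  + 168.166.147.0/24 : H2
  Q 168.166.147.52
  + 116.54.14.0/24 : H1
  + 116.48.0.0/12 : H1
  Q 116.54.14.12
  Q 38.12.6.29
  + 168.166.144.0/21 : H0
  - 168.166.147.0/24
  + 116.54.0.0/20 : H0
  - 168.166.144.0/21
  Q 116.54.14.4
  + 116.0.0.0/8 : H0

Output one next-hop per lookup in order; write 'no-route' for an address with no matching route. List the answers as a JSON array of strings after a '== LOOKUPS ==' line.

Trace:
  + 116.54.14.168/32 (H1) depth=32
  del 116.54.14.168/32 (clear depth 32)
  + 168.166.147.0/24 (H0) depth=24
  + 168.166.147.0/24 (H2) depth=24
  lookup 168.166.147.52: bits 101010001010011010010011 walk d0:-→d1:-→d2:-→d3:-→d4:-→d5:-→d6:-→d7:-→d8:-→d9:-→d10:-→d11:-→d12:-→d13:-→d14:-→d15:-→d16:-→d17:-→d18:-→d19:-→d20:-→d21:-→d22:-→d23:-→d24:H2 -> H2
  + 116.54.14.0/24 (H1) depth=24
  + 116.48.0.0/12 (H1) depth=12
  lookup 116.54.14.12: bits 011101000011011000001110 walk d0:-→d1:-→d2:-→d3:-→d4:-→d5:-→d6:-→d7:-→d8:-→d9:-→d10:-→d11:-→d12:H1→d13:-→d14:-→d15:-→d16:-→d17:-→d18:-→d19:-→d20:-→d21:-→d22:-→d23:-→d24:H1 -> H1
  lookup 38.12.6.29: bits 0 walk d0:-→d1:- -> no-route
  + 168.166.144.0/21 (H0) depth=21
  del 168.166.147.0/24 (clear depth 24)
  + 116.54.0.0/20 (H0) depth=20
  del 168.166.144.0/21 (clear depth 21)
  lookup 116.54.14.4: bits 011101000011011000001110 walk d0:-→d1:-→d2:-→d3:-→d4:-→d5:-→d6:-→d7:-→d8:-→d9:-→d10:-→d11:-→d12:H1→d13:-→d14:-→d15:-→d16:-→d17:-→d18:-→d19:-→d20:H0→d21:-→d22:-→d23:-→d24:H1 -> H1
  + 116.0.0.0/8 (H0) depth=8

== LOOKUPS ==
["H2","H1","no-route","H1"]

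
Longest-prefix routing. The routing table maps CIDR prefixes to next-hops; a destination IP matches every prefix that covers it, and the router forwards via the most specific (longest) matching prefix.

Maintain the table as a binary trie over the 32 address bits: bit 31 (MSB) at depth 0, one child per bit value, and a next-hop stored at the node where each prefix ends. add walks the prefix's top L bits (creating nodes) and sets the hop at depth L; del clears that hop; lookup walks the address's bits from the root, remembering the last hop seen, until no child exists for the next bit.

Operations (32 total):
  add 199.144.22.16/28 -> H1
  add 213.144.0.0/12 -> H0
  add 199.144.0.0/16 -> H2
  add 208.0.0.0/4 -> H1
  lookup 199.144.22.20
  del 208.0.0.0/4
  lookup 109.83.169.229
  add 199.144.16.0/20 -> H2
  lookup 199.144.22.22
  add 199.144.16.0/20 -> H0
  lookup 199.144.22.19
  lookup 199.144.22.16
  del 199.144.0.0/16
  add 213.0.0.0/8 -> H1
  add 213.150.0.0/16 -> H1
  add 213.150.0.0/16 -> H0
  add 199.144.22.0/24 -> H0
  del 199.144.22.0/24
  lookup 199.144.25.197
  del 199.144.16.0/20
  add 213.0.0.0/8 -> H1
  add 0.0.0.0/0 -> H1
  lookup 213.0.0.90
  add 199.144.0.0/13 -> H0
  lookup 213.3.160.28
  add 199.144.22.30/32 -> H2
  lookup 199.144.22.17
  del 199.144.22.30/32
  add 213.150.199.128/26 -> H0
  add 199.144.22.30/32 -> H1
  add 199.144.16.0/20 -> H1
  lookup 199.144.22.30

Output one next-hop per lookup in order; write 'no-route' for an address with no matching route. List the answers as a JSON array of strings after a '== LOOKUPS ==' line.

Process each operation:
  add 199.144.22.16/28 -> H1 at depth 28
  add 213.144.0.0/12 -> H0 at depth 12
  add 199.144.0.0/16 -> H2 at depth 16
  add 208.0.0.0/4 -> H1 at depth 4
  Q 199.144.22.20: descend 1100011110010000000101100001 ; hops seen [H2,H1] ; pick H1
  - 208.0.0.0/4 clear@4
  Q 109.83.169.229: descend ε ; hops seen [∅] ; pick no-route
  add 199.144.16.0/20 -> H2 at depth 20
  Q 199.144.22.22: descend 1100011110010000000101100001 ; hops seen [H2,H2,H1] ; pick H1
  add 199.144.16.0/20 -> H0 at depth 20
  Q 199.144.22.19: descend 1100011110010000000101100001 ; hops seen [H2,H0,H1] ; pick H1
  Q 199.144.22.16: descend 1100011110010000000101100001 ; hops seen [H2,H0,H1] ; pick H1
  - 199.144.0.0/16 clear@16
  add 213.0.0.0/8 -> H1 at depth 8
  add 213.150.0.0/16 -> H1 at depth 16
  add 213.150.0.0/16 -> H0 at depth 16
  add 199.144.22.0/24 -> H0 at depth 24
  - 199.144.22.0/24 clear@24
  Q 199.144.25.197: descend 11000111100100000001 ; hops seen [H0] ; pick H0
  - 199.144.16.0/20 clear@20
  add 213.0.0.0/8 -> H1 at depth 8
  add 0.0.0.0/0 -> H1 at depth 0
  Q 213.0.0.90: descend 11010101 ; hops seen [H1,H1] ; pick H1
  add 199.144.0.0/13 -> H0 at depth 13
  Q 213.3.160.28: descend 11010101 ; hops seen [H1,H1] ; pick H1
  add 199.144.22.30/32 -> H2 at depth 32
  Q 199.144.22.17: descend 1100011110010000000101100001 ; hops seen [H1,H0,H1] ; pick H1
  - 199.144.22.30/32 clear@32
  add 213.150.199.128/26 -> H0 at depth 26
  add 199.144.22.30/32 -> H1 at depth 32
  add 199.144.16.0/20 -> H1 at depth 20
  Q 199.144.22.30: descend 11000111100100000001011000011110 ; hops seen [H1,H0,H1,H1,H1] ; pick H1

== LOOKUPS ==
["H1","no-route","H1","H1","H1","H0","H1","H1","H1","H1"]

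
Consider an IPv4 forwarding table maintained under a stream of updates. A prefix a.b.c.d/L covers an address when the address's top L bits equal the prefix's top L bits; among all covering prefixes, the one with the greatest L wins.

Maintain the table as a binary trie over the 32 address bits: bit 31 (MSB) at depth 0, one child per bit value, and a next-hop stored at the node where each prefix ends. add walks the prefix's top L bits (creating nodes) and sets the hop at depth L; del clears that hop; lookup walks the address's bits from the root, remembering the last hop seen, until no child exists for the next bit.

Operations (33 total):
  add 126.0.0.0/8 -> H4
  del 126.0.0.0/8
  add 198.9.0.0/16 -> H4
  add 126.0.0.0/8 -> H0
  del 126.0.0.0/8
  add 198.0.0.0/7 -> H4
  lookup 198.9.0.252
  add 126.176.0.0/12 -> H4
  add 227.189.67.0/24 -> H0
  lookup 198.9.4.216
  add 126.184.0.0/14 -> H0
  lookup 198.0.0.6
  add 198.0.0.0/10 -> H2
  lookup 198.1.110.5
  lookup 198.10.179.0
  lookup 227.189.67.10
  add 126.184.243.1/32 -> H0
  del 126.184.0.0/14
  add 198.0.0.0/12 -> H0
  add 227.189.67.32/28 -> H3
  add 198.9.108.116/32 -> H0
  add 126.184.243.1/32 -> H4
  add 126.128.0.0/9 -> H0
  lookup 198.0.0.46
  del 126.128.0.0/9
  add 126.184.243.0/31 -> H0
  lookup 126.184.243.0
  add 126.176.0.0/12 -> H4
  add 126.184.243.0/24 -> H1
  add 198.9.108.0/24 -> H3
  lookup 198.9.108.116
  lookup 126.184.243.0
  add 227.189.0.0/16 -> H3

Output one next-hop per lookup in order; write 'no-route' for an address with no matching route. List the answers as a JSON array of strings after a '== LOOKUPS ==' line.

Trace:
  + 126.0.0.0/8 (H4) depth=8
  - 126.0.0.0/8 clear@8
  + 198.9.0.0/16 (H4) depth=16
  + 126.0.0.0/8 (H0) depth=8
  - 126.0.0.0/8 clear@8
  + 198.0.0.0/7 (H4) depth=7
  Q 198.9.0.252: descend 1100011000001001 ; hops seen [H4,H4] ; pick H4
  + 126.176.0.0/12 (H4) depth=12
  + 227.189.67.0/24 (H0) depth=24
  Q 198.9.4.216: descend 1100011000001001 ; hops seen [H4,H4] ; pick H4
  + 126.184.0.0/14 (H0) depth=14
  Q 198.0.0.6: descend 110001100000 ; hops seen [H4] ; pick H4
  + 198.0.0.0/10 (H2) depth=10
  Q 198.1.110.5: descend 110001100000 ; hops seen [H4,H2] ; pick H2
  Q 198.10.179.0: descend 11000110000010 ; hops seen [H4,H2] ; pick H2
  Q 227.189.67.10: descend 111000111011110101000011 ; hops seen [H0] ; pick H0
  + 126.184.243.1/32 (H0) depth=32
  - 126.184.0.0/14 clear@14
  + 198.0.0.0/12 (H0) depth=12
  + 227.189.67.32/28 (H3) depth=28
  + 198.9.108.116/32 (H0) depth=32
  + 126.184.243.1/32 (H4) depth=32
  + 126.128.0.0/9 (H0) depth=9
  Q 198.0.0.46: descend 110001100000 ; hops seen [H4,H2,H0] ; pick H0
  - 126.128.0.0/9 clear@9
  + 126.184.243.0/31 (H0) depth=31
  Q 126.184.243.0: descend 0111111010111000111100110000000 ; hops seen [H4,H0] ; pick H0
  + 126.176.0.0/12 (H4) depth=12
  + 126.184.243.0/24 (H1) depth=24
  + 198.9.108.0/24 (H3) depth=24
  Q 198.9.108.116: descend 11000110000010010110110001110100 ; hops seen [H4,H2,H0,H4,H3,H0] ; pick H0
  Q 126.184.243.0: descend 0111111010111000111100110000000 ; hops seen [H4,H1,H0] ; pick H0
  + 227.189.0.0/16 (H3) depth=16

== LOOKUPS ==
["H4","H4","H4","H2","H2","H0","H0","H0","H0","H0"]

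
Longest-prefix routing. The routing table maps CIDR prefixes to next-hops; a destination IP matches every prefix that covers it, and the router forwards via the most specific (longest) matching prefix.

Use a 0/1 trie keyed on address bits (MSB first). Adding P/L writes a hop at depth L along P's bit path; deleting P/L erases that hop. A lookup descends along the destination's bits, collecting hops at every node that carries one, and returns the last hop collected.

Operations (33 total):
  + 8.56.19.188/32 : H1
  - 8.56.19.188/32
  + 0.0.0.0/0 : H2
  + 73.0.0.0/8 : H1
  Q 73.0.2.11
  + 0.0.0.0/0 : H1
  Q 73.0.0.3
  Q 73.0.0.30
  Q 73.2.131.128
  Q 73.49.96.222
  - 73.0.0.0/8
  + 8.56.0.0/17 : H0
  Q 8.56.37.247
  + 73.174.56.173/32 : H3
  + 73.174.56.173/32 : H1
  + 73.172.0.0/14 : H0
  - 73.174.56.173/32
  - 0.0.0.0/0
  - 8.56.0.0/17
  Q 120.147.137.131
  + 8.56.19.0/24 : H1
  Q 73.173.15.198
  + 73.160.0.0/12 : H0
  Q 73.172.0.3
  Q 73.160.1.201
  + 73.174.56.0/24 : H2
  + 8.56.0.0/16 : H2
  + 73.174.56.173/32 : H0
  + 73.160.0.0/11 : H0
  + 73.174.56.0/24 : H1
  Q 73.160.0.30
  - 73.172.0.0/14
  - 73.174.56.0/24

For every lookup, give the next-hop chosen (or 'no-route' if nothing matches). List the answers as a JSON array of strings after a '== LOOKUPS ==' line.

Trace:
  add 8.56.19.188/32 -> H1 at depth 32
  - 8.56.19.188/32 clear@32
  add 0.0.0.0/0 -> H2 at depth 0
  add 73.0.0.0/8 -> H1 at depth 8
  lookup 73.0.2.11: bits 01001001 walk d0:H2→d1:-→d2:-→d3:-→d4:-→d5:-→d6:-→d7:-→d8:H1 -> H1
  add 0.0.0.0/0 -> H1 at depth 0
  lookup 73.0.0.3: bits 01001001 walk d0:H1→d1:-→d2:-→d3:-→d4:-→d5:-→d6:-→d7:-→d8:H1 -> H1
  lookup 73.0.0.30: bits 01001001 walk d0:H1→d1:-→d2:-→d3:-→d4:-→d5:-→d6:-→d7:-→d8:H1 -> H1
  lookup 73.2.131.128: bits 01001001 walk d0:H1→d1:-→d2:-→d3:-→d4:-→d5:-→d6:-→d7:-→d8:H1 -> H1
  lookup 73.49.96.222: bits 01001001 walk d0:H1→d1:-→d2:-→d3:-→d4:-→d5:-→d6:-→d7:-→d8:H1 -> H1
  - 73.0.0.0/8 clear@8
  add 8.56.0.0/17 -> H0 at depth 17
  lookup 8.56.37.247: bits 000010000011100000 walk d0:H1→d1:-→d2:-→d3:-→d4:-→d5:-→d6:-→d7:-→d8:-→d9:-→d10:-→d11:-→d12:-→d13:-→d14:-→d15:-→d16:-→d17:H0→d18:- -> H0
  add 73.174.56.173/32 -> H3 at depth 32
  add 73.174.56.173/32 -> H1 at depth 32
  add 73.172.0.0/14 -> H0 at depth 14
  - 73.174.56.173/32 clear@32
  - 0.0.0.0/0 clear@0
  - 8.56.0.0/17 clear@17
  lookup 120.147.137.131: bits 01 walk d0:-→d1:-→d2:- -> no-route
  add 8.56.19.0/24 -> H1 at depth 24
  lookup 73.173.15.198: bits 01001001101011 walk d0:-→d1:-→d2:-→d3:-→d4:-→d5:-→d6:-→d7:-→d8:-→d9:-→d10:-→d11:-→d12:-→d13:-→d14:H0 -> H0
  add 73.160.0.0/12 -> H0 at depth 12
  lookup 73.172.0.3: bits 01001001101011 walk d0:-→d1:-→d2:-→d3:-→d4:-→d5:-→d6:-→d7:-→d8:-→d9:-→d10:-→d11:-→d12:H0→d13:-→d14:H0 -> H0
  lookup 73.160.1.201: bits 010010011010 walk d0:-→d1:-→d2:-→d3:-→d4:-→d5:-→d6:-→d7:-→d8:-→d9:-→d10:-→d11:-→d12:H0 -> H0
  add 73.174.56.0/24 -> H2 at depth 24
  add 8.56.0.0/16 -> H2 at depth 16
  add 73.174.56.173/32 -> H0 at depth 32
  add 73.160.0.0/11 -> H0 at depth 11
  add 73.174.56.0/24 -> H1 at depth 24
  lookup 73.160.0.30: bits 010010011010 walk d0:-→d1:-→d2:-→d3:-→d4:-→d5:-→d6:-→d7:-→d8:-→d9:-→d10:-→d11:H0→d12:H0 -> H0
  - 73.172.0.0/14 clear@14
  - 73.174.56.0/24 clear@24

== LOOKUPS ==
["H1","H1","H1","H1","H1","H0","no-route","H0","H0","H0","H0"]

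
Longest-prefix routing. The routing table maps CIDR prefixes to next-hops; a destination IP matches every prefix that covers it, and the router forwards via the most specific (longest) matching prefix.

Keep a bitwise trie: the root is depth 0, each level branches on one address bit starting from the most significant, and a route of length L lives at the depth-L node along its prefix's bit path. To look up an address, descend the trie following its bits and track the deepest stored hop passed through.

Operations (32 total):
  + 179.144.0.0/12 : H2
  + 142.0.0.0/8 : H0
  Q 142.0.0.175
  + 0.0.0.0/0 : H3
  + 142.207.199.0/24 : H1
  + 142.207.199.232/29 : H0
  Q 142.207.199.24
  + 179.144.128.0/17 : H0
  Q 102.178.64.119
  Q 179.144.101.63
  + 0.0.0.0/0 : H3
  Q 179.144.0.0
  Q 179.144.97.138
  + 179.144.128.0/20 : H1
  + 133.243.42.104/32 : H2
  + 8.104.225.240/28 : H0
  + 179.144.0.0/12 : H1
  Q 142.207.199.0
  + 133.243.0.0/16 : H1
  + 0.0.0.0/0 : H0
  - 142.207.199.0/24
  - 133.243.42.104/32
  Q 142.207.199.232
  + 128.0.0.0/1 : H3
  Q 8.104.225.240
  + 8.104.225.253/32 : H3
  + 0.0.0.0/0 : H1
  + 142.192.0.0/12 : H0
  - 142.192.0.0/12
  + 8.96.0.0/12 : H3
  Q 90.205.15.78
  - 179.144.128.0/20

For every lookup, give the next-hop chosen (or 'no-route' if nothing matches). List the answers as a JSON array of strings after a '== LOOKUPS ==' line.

Trace:
  add 179.144.0.0/12 -> H2 at depth 12
  add 142.0.0.0/8 -> H0 at depth 8
  ? 142.0.0.175  path d0:-→d1:-→d2:-→d3:-→d4:-→d5:-→d6:-→d7:-→d8:H0  best=H0
  add 0.0.0.0/0 -> H3 at depth 0
  add 142.207.199.0/24 -> H1 at depth 24
  add 142.207.199.232/29 -> H0 at depth 29
  ? 142.207.199.24  path d0:H3→d1:-→d2:-→d3:-→d4:-→d5:-→d6:-→d7:-→d8:H0→d9:-→d10:-→d11:-→d12:-→d13:-→d14:-→d15:-→d16:-→d17:-→d18:-→d19:-→d20:-→d21:-→d22:-→d23:-→d24:H1  best=H1
  add 179.144.128.0/17 -> H0 at depth 17
  ? 102.178.64.119  path d0:H3  best=H3
  ? 179.144.101.63  path d0:H3→d1:-→d2:-→d3:-→d4:-→d5:-→d6:-→d7:-→d8:-→d9:-→d10:-→d11:-→d12:H2→d13:-→d14:-→d15:-→d16:-  best=H2
  add 0.0.0.0/0 -> H3 at depth 0
  ? 179.144.0.0  path d0:H3→d1:-→d2:-→d3:-→d4:-→d5:-→d6:-→d7:-→d8:-→d9:-→d10:-→d11:-→d12:H2→d13:-→d14:-→d15:-→d16:-  best=H2
  ? 179.144.97.138  path d0:H3→d1:-→d2:-→d3:-→d4:-→d5:-→d6:-→d7:-→d8:-→d9:-→d10:-→d11:-→d12:H2→d13:-→d14:-→d15:-→d16:-  best=H2
  add 179.144.128.0/20 -> H1 at depth 20
  add 133.243.42.104/32 -> H2 at depth 32
  add 8.104.225.240/28 -> H0 at depth 28
  add 179.144.0.0/12 -> H1 at depth 12
  ? 142.207.199.0  path d0:H3→d1:-→d2:-→d3:-→d4:-→d5:-→d6:-→d7:-→d8:H0→d9:-→d10:-→d11:-→d12:-→d13:-→d14:-→d15:-→d16:-→d17:-→d18:-→d19:-→d20:-→d21:-→d22:-→d23:-→d24:H1  best=H1
  add 133.243.0.0/16 -> H1 at depth 16
  add 0.0.0.0/0 -> H0 at depth 0
  del 142.207.199.0/24 (clear depth 24)
  del 133.243.42.104/32 (clear depth 32)
  ? 142.207.199.232  path d0:H0→d1:-→d2:-→d3:-→d4:-→d5:-→d6:-→d7:-→d8:H0→d9:-→d10:-→d11:-→d12:-→d13:-→d14:-→d15:-→d16:-→d17:-→d18:-→d19:-→d20:-→d21:-→d22:-→d23:-→d24:-→d25:-→d26:-→d27:-→d28:-→d29:H0  best=H0
  add 128.0.0.0/1 -> H3 at depth 1
  ? 8.104.225.240  path d0:H0→d1:-→d2:-→d3:-→d4:-→d5:-→d6:-→d7:-→d8:-→d9:-→d10:-→d11:-→d12:-→d13:-→d14:-→d15:-→d16:-→d17:-→d18:-→d19:-→d20:-→d21:-→d22:-→d23:-→d24:-→d25:-→d26:-→d27:-→d28:H0  best=H0
  add 8.104.225.253/32 -> H3 at depth 32
  add 0.0.0.0/0 -> H1 at depth 0
  add 142.192.0.0/12 -> H0 at depth 12
  del 142.192.0.0/12 (clear depth 12)
  add 8.96.0.0/12 -> H3 at depth 12
  ? 90.205.15.78  path d0:H1→d1:-  best=H1
  del 179.144.128.0/20 (clear depth 20)

== LOOKUPS ==
["H0","H1","H3","H2","H2","H2","H1","H0","H0","H1"]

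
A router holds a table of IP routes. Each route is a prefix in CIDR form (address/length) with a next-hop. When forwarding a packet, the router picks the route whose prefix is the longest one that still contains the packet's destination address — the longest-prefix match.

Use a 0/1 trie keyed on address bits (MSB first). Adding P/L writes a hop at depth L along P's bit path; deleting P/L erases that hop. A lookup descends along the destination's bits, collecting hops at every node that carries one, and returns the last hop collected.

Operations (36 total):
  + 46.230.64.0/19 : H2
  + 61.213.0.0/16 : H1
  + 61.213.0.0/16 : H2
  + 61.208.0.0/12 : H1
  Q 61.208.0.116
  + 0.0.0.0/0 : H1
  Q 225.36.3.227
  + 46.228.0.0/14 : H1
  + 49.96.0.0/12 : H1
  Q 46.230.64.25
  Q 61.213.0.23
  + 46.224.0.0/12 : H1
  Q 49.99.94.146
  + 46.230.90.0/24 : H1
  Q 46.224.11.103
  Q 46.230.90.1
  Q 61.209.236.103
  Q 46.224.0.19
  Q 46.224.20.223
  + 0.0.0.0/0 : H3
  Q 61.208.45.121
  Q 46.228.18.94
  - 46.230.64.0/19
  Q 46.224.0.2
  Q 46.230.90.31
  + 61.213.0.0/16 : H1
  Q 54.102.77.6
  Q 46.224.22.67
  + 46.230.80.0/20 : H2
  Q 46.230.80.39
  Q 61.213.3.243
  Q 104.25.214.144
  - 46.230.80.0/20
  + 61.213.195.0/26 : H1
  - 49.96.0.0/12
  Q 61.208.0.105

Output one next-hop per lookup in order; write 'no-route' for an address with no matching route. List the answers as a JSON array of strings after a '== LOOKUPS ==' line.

Trace:
  + 46.230.64.0/19 (H2) depth=19
  + 61.213.0.0/16 (H1) depth=16
  + 61.213.0.0/16 (H2) depth=16
  + 61.208.0.0/12 (H1) depth=12
  ? 61.208.0.116  path d0:-→d1:-→d2:-→d3:-→d4:-→d5:-→d6:-→d7:-→d8:-→d9:-→d10:-→d11:-→d12:H1→d13:-  best=H1
  + 0.0.0.0/0 (H1) depth=0
  ? 225.36.3.227  path d0:H1  best=H1
  + 46.228.0.0/14 (H1) depth=14
  + 49.96.0.0/12 (H1) depth=12
  ? 46.230.64.25  path d0:H1→d1:-→d2:-→d3:-→d4:-→d5:-→d6:-→d7:-→d8:-→d9:-→d10:-→d11:-→d12:-→d13:-→d14:H1→d15:-→d16:-→d17:-→d18:-→d19:H2  best=H2
  ? 61.213.0.23  path d0:H1→d1:-→d2:-→d3:-→d4:-→d5:-→d6:-→d7:-→d8:-→d9:-→d10:-→d11:-→d12:H1→d13:-→d14:-→d15:-→d16:H2  best=H2
  + 46.224.0.0/12 (H1) depth=12
  ? 49.99.94.146  path d0:H1→d1:-→d2:-→d3:-→d4:-→d5:-→d6:-→d7:-→d8:-→d9:-→d10:-→d11:-→d12:H1  best=H1
  + 46.230.90.0/24 (H1) depth=24
  ? 46.224.11.103  path d0:H1→d1:-→d2:-→d3:-→d4:-→d5:-→d6:-→d7:-→d8:-→d9:-→d10:-→d11:-→d12:H1→d13:-  best=H1
  ? 46.230.90.1  path d0:H1→d1:-→d2:-→d3:-→d4:-→d5:-→d6:-→d7:-→d8:-→d9:-→d10:-→d11:-→d12:H1→d13:-→d14:H1→d15:-→d16:-→d17:-→d18:-→d19:H2→d20:-→d21:-→d22:-→d23:-→d24:H1  best=H1
  ? 61.209.236.103  path d0:H1→d1:-→d2:-→d3:-→d4:-→d5:-→d6:-→d7:-→d8:-→d9:-→d10:-→d11:-→d12:H1→d13:-  best=H1
  ? 46.224.0.19  path d0:H1→d1:-→d2:-→d3:-→d4:-→d5:-→d6:-→d7:-→d8:-→d9:-→d10:-→d11:-→d12:H1→d13:-  best=H1
  ? 46.224.20.223  path d0:H1→d1:-→d2:-→d3:-→d4:-→d5:-→d6:-→d7:-→d8:-→d9:-→d10:-→d11:-→d12:H1→d13:-  best=H1
  + 0.0.0.0/0 (H3) depth=0
  ? 61.208.45.121  path d0:H3→d1:-→d2:-→d3:-→d4:-→d5:-→d6:-→d7:-→d8:-→d9:-→d10:-→d11:-→d12:H1→d13:-  best=H1
  ? 46.228.18.94  path d0:H3→d1:-→d2:-→d3:-→d4:-→d5:-→d6:-→d7:-→d8:-→d9:-→d10:-→d11:-→d12:H1→d13:-→d14:H1  best=H1
  del 46.230.64.0/19 (clear depth 19)
  ? 46.224.0.2  path d0:H3→d1:-→d2:-→d3:-→d4:-→d5:-→d6:-→d7:-→d8:-→d9:-→d10:-→d11:-→d12:H1→d13:-  best=H1
  ? 46.230.90.31  path d0:H3→d1:-→d2:-→d3:-→d4:-→d5:-→d6:-→d7:-→d8:-→d9:-→d10:-→d11:-→d12:H1→d13:-→d14:H1→d15:-→d16:-→d17:-→d18:-→d19:-→d20:-→d21:-→d22:-→d23:-→d24:H1  best=H1
  + 61.213.0.0/16 (H1) depth=16
  ? 54.102.77.6  path d0:H3→d1:-→d2:-→d3:-→d4:-→d5:-  best=H3
  ? 46.224.22.67  path d0:H3→d1:-→d2:-→d3:-→d4:-→d5:-→d6:-→d7:-→d8:-→d9:-→d10:-→d11:-→d12:H1→d13:-  best=H1
  + 46.230.80.0/20 (H2) depth=20
  ? 46.230.80.39  path d0:H3→d1:-→d2:-→d3:-→d4:-→d5:-→d6:-→d7:-→d8:-→d9:-→d10:-→d11:-→d12:H1→d13:-→d14:H1→d15:-→d16:-→d17:-→d18:-→d19:-→d20:H2  best=H2
  ? 61.213.3.243  path d0:H3→d1:-→d2:-→d3:-→d4:-→d5:-→d6:-→d7:-→d8:-→d9:-→d10:-→d11:-→d12:H1→d13:-→d14:-→d15:-→d16:H1  best=H1
  ? 104.25.214.144  path d0:H3→d1:-  best=H3
  del 46.230.80.0/20 (clear depth 20)
  + 61.213.195.0/26 (H1) depth=26
  del 49.96.0.0/12 (clear depth 12)
  ? 61.208.0.105  path d0:H3→d1:-→d2:-→d3:-→d4:-→d5:-→d6:-→d7:-→d8:-→d9:-→d10:-→d11:-→d12:H1→d13:-  best=H1

== LOOKUPS ==
["H1","H1","H2","H2","H1","H1","H1","H1","H1","H1","H1","H1","H1","H1","H3","H1","H2","H1","H3","H1"]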